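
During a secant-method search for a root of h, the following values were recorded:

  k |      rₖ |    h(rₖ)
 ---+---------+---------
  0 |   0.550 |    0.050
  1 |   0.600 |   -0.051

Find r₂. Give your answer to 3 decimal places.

0.575

r₂ = 0.600 − (-0.051)·(0.600 − 0.550) / (-0.051 − 0.050)
   = 0.600 − (-0.00255)/(-0.10100) = 0.57475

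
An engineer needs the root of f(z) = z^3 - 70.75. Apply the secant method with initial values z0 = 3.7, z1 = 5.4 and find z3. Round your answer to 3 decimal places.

f(3.7) = -20.09700, f(5.4) = 86.71400
z2 = 5.40000 − 86.71400·(5.40000 − 3.70000) / (86.71400 − (-20.09700)) = 5.40000 − (147.41380)/(106.81100) = 4.01986
f(4.01986) = -5.79183
z3 = 4.01986 − (-5.79183)·(4.01986 − 5.40000) / (-5.79183 − 86.71400) = 4.01986 − (7.99352)/(-92.50583) = 4.10627

4.106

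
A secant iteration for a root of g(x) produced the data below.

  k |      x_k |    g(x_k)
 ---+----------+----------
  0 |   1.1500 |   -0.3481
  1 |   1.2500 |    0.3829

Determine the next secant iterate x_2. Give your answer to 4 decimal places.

1.1976

x_2 = 1.2500 − 0.3829·(1.2500 − 1.1500) / (0.3829 − (-0.3481))
   = 1.2500 − (0.038290)/(0.731000) = 1.197620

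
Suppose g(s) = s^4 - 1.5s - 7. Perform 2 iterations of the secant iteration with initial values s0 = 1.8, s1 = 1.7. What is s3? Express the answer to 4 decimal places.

g(1.8) = 0.797600, g(1.7) = -1.197900
s2 = 1.700000 − (-1.197900)·(1.700000 − 1.800000) / (-1.197900 − 0.797600) = 1.700000 − (0.119790)/(-1.995500) = 1.760030
g(1.760030) = -0.044264
s3 = 1.760030 − (-0.044264)·(1.760030 − 1.700000) / (-0.044264 − (-1.197900)) = 1.760030 − (-0.002657)/(1.153636) = 1.762333

1.7623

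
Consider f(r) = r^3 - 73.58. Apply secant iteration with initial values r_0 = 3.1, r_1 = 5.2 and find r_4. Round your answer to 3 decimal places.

4.194

f(3.1) = -43.78900, f(5.2) = 67.02800
r_2 = 5.20000 − 67.02800·(5.20000 − 3.10000) / (67.02800 − (-43.78900)) = 5.20000 − (140.75880)/(110.81700) = 3.92981
f(3.92981) = -12.89041
r_3 = 3.92981 − (-12.89041)·(3.92981 − 5.20000) / (-12.89041 − 67.02800) = 3.92981 − (16.37329)/(-79.91841) = 4.13468
f(4.13468) = -2.89506
r_4 = 4.13468 − (-2.89506)·(4.13468 − 3.92981) / (-2.89506 − (-12.89041)) = 4.13468 − (-0.59313)/(9.99535) = 4.19402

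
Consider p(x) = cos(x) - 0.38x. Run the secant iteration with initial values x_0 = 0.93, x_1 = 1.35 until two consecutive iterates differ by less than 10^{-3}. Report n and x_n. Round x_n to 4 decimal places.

n = 4, x_n = 1.1279

p(0.93) = 0.244434, p(1.35) = -0.293993
x_2 = 1.350000 − (-0.293993)·(0.420000)/(-0.538427) = 1.120671;  |Δ| = 0.229329
p(1.120671) = 0.009224
x_3 = 1.120671 − 0.009224·(-0.229329)/(0.303217) = 1.127647;  |Δ| = 0.006976
p(1.127647) = 0.000281
x_4 = 1.127647 − 0.000281·(0.006976)/(-0.008943) = 1.127866;  |Δ| = 0.000219
|x_4 − x_3| = 0.000219 < 10^{-3}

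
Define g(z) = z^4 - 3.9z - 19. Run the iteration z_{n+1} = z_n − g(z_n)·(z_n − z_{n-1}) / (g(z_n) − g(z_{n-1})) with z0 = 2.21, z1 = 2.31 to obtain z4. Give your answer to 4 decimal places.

2.2997

g(2.21) = -3.764567, g(2.31) = 0.464963
z2 = 2.310000 − 0.464963·(2.310000 − 2.210000) / (0.464963 − (-3.764567)) = 2.310000 − (0.046496)/(4.229530) = 2.299007
g(2.299007) = -0.030335
z3 = 2.299007 − (-0.030335)·(2.299007 − 2.310000) / (-0.030335 − 0.464963) = 2.299007 − (0.000333)/(-0.495298) = 2.299680
g(2.299680) = -0.000221
z4 = 2.299680 − (-0.000221)·(2.299680 − 2.299007) / (-0.000221 − (-0.030335)) = 2.299680 − (0.000000)/(0.030114) = 2.299685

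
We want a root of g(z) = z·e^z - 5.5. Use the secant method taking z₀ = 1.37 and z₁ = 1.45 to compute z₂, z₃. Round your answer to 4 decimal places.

g(1.37) = -0.108570, g(1.45) = 0.681516
z₂ = 1.450000 − 0.681516·(1.450000 − 1.370000) / (0.681516 − (-0.108570)) = 1.450000 − (0.054521)/(0.790086) = 1.380993
g(1.380993) = -0.005233
z₃ = 1.380993 − (-0.005233)·(1.380993 − 1.450000) / (-0.005233 − 0.681516) = 1.380993 − (0.000361)/(-0.686749) = 1.381519

1.3810, 1.3815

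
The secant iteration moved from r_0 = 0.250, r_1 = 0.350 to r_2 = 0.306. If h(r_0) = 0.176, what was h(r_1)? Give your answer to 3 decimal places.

The secant line through (0.250, 0.176) and (0.350, h(r_1)) crosses zero at r_2 = 0.306.
So (0.250, 0.176), (0.350, h(r_1)), (0.306, 0) are collinear:
h(r_1) = 0.176 · (0.350 − 0.306) / (0.250 − 0.306) = 0.176 · (0.04400)/(-0.05600) = -0.13829

-0.138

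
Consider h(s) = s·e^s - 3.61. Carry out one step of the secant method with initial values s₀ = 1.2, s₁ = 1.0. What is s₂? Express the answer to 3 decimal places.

h(1.2) = 0.37414, h(1.0) = -0.89172
s₂ = 1.00000 − (-0.89172)·(1.00000 − 1.20000) / (-0.89172 − 0.37414) = 1.00000 − (0.17834)/(-1.26586) = 1.14089

1.141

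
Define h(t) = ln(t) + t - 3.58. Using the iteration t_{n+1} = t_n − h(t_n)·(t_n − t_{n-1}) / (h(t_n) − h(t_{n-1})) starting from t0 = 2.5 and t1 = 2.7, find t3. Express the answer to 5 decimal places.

2.61770

h(2.5) = -0.1637093, h(2.7) = 0.1132518
t2 = 2.7000000 − 0.1132518·(2.7000000 − 2.5000000) / (0.1132518 − (-0.1637093)) = 2.7000000 − (0.0226504)/(0.2769610) = 2.6182183
h(2.6182183) = 0.0007123
t3 = 2.6182183 − 0.0007123·(2.6182183 − 2.7000000) / (0.0007123 − 0.1132518) = 2.6182183 − (-0.0000583)/(-0.1125395) = 2.6177006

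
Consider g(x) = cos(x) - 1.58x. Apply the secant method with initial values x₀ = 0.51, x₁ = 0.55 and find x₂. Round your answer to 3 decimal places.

0.542

g(0.51) = 0.06694, g(0.55) = -0.01648
x₂ = 0.55000 − (-0.01648)·(0.55000 − 0.51000) / (-0.01648 − 0.06694) = 0.55000 − (-0.00066)/(-0.08342) = 0.54210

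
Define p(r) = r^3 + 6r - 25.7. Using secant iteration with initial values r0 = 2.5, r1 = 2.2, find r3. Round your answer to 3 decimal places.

p(2.5) = 4.92500, p(2.2) = -1.85200
r2 = 2.20000 − (-1.85200)·(2.20000 − 2.50000) / (-1.85200 − 4.92500) = 2.20000 − (0.55560)/(-6.77700) = 2.28198
p(2.28198) = -0.12479
r3 = 2.28198 − (-0.12479)·(2.28198 − 2.20000) / (-0.12479 − (-1.85200)) = 2.28198 − (-0.01023)/(1.72721) = 2.28791

2.288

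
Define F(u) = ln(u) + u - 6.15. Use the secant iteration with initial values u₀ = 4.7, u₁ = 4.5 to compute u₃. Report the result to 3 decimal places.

4.620

F(4.7) = 0.09756, F(4.5) = -0.14592
u₂ = 4.50000 − (-0.14592)·(4.50000 − 4.70000) / (-0.14592 − 0.09756) = 4.50000 − (0.02918)/(-0.24349) = 4.61986
F(4.61986) = 0.00023
u₃ = 4.61986 − 0.00023·(4.61986 − 4.50000) / (0.00023 − (-0.14592)) = 4.61986 − (0.00003)/(0.14615) = 4.61968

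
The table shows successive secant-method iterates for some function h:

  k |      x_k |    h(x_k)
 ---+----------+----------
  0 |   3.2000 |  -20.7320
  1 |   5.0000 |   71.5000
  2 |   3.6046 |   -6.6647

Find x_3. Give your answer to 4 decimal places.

3.7236

x_3 = 3.6046 − (-6.6647)·(3.6046 − 5.0000) / (-6.6647 − 71.5000)
   = 3.6046 − (9.299922)/(-78.164700) = 3.723579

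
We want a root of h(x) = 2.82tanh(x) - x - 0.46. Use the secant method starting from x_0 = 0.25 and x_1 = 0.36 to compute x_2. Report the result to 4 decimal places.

h(0.25) = -0.019329, h(0.36) = 0.153504
x_2 = 0.360000 − 0.153504·(0.360000 − 0.250000) / (0.153504 − (-0.019329)) = 0.360000 − (0.016885)/(0.172833) = 0.262302

0.2623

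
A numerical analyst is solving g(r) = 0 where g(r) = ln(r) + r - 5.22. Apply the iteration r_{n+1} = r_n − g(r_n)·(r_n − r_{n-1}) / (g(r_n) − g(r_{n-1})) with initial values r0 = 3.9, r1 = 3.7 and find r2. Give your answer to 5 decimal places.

3.86756

g(3.9) = 0.0409766, g(3.7) = -0.2116672
r2 = 3.7000000 − (-0.2116672)·(3.7000000 − 3.9000000) / (-0.2116672 − 0.0409766) = 3.7000000 − (0.0423334)/(-0.2526437) = 3.8675618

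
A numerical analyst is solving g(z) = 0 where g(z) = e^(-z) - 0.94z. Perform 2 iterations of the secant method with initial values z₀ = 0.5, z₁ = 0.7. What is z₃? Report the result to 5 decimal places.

0.58978

g(0.5) = 0.1365307, g(0.7) = -0.1614147
z₂ = 0.7000000 − (-0.1614147)·(0.7000000 − 0.5000000) / (-0.1614147 − 0.1365307) = 0.7000000 − (-0.0322829)/(-0.2979454) = 0.5916481
g(0.5916481) = -0.0027348
z₃ = 0.5916481 − (-0.0027348)·(0.5916481 − 0.7000000) / (-0.0027348 − (-0.1614147)) = 0.5916481 − (0.0002963)/(0.1586799) = 0.5897807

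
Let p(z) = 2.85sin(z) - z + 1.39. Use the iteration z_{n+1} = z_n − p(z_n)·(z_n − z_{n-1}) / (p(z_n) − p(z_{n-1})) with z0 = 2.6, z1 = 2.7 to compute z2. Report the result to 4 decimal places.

p(2.6) = 0.259179, p(2.7) = -0.091967
z2 = 2.700000 − (-0.091967)·(2.700000 − 2.600000) / (-0.091967 − 0.259179) = 2.700000 − (-0.009197)/(-0.351146) = 2.673809

2.6738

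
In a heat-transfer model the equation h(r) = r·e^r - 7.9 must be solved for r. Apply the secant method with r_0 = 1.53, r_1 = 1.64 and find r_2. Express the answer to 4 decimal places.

1.5961

h(1.53) = -0.834189, h(1.64) = 0.554478
r_2 = 1.640000 − 0.554478·(1.640000 − 1.530000) / (0.554478 − (-0.834189)) = 1.640000 − (0.060993)/(1.388667) = 1.596078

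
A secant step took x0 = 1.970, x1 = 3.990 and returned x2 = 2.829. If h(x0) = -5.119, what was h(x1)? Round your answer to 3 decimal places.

6.919

The secant line through (1.970, -5.119) and (3.990, h(x1)) crosses zero at x2 = 2.829.
So (1.970, -5.119), (3.990, h(x1)), (2.829, 0) are collinear:
h(x1) = -5.119 · (3.990 − 2.829) / (1.970 − 2.829) = -5.119 · (1.16100)/(-0.85900) = 6.91869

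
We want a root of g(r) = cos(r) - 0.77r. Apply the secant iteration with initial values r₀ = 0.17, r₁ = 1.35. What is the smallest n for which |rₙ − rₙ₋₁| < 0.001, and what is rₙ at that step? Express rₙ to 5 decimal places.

g(0.17) = 0.8546848, g(1.35) = -0.8204933
r₂ = 1.3500000 − (-0.8204933)·(1.1800000)/(-1.6751781) = 0.7720423;  |Δ| = 0.5779577
g(0.7720423) = 0.1220149
r₃ = 0.7720423 − 0.1220149·(-0.5779577)/(0.9425082) = 0.8468633;  |Δ| = 0.0748211
g(0.8468633) = 0.0102516
r₄ = 0.8468633 − 0.0102516·(0.0748211)/(-0.1117633) = 0.8537264;  |Δ| = 0.0068631
g(0.8537264) = -0.0001903
r₅ = 0.8537264 − (-0.0001903)·(0.0068631)/(-0.0104420) = 0.8536013;  |Δ| = 0.0001251
|r₅ − r₄| = 0.0001251 < 0.001

n = 5, rₙ = 0.85360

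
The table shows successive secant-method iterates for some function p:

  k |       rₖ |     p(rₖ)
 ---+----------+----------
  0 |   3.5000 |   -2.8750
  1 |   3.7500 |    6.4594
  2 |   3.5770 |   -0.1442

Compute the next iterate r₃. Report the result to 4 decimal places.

r₃ = 3.5770 − (-0.1442)·(3.5770 − 3.7500) / (-0.1442 − 6.4594)
   = 3.5770 − (0.024947)/(-6.603600) = 3.580778

3.5808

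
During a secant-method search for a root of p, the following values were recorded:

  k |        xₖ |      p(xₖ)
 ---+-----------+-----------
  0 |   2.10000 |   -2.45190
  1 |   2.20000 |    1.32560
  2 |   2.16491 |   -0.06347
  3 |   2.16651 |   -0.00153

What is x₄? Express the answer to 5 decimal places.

2.16655

x₄ = 2.16651 − (-0.00153)·(2.16651 − 2.16491) / (-0.00153 − (-0.06347))
   = 2.16651 − (-0.0000024)/(0.0619400) = 2.1665495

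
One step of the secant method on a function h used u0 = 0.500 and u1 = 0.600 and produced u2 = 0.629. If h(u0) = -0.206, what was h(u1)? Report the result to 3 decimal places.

-0.046

The secant line through (0.500, -0.206) and (0.600, h(u1)) crosses zero at u2 = 0.629.
So (0.500, -0.206), (0.600, h(u1)), (0.629, 0) are collinear:
h(u1) = -0.206 · (0.600 − 0.629) / (0.500 − 0.629) = -0.206 · (-0.02900)/(-0.12900) = -0.04631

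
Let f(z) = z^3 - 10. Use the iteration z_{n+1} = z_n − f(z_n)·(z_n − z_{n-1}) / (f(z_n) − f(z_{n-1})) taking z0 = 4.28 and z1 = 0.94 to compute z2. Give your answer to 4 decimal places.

f(4.28) = 68.402752, f(0.94) = -9.169416
z2 = 0.940000 − (-9.169416)·(0.940000 − 4.280000) / (-9.169416 − 68.402752) = 0.940000 − (30.625849)/(-77.572168) = 1.334805

1.3348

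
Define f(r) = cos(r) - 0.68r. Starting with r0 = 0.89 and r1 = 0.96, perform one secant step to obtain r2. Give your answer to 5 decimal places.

0.90638

f(0.89) = 0.0242120, f(0.96) = -0.0792800
r2 = 0.9600000 − (-0.0792800)·(0.9600000 − 0.8900000) / (-0.0792800 − 0.0242120) = 0.9600000 − (-0.0055496)/(-0.1034920) = 0.9063765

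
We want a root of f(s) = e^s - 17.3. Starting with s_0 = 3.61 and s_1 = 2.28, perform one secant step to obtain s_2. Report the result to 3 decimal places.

f(3.61) = 19.66605, f(2.28) = -7.52332
s_2 = 2.28000 − (-7.52332)·(2.28000 − 3.61000) / (-7.52332 − 19.66605) = 2.28000 − (10.00602)/(-27.18937) = 2.64801

2.648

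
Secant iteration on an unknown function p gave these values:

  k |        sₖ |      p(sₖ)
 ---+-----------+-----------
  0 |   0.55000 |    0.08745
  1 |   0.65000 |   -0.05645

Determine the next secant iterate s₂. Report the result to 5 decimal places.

0.61077

s₂ = 0.65000 − (-0.05645)·(0.65000 − 0.55000) / (-0.05645 − 0.08745)
   = 0.65000 − (-0.0056450)/(-0.1439000) = 0.6107714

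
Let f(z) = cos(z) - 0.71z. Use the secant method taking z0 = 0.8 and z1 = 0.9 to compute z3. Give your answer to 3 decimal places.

f(0.8) = 0.12871, f(0.9) = -0.01739
z2 = 0.90000 − (-0.01739)·(0.90000 − 0.80000) / (-0.01739 − 0.12871) = 0.90000 − (-0.00174)/(-0.14610) = 0.88810
f(0.88810) = 0.00034
z3 = 0.88810 − 0.00034·(0.88810 − 0.90000) / (0.00034 − (-0.01739)) = 0.88810 − (0.00000)/(0.01773) = 0.88833

0.888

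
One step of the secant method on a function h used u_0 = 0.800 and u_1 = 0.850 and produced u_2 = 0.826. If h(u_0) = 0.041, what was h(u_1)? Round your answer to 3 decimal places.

The secant line through (0.800, 0.041) and (0.850, h(u_1)) crosses zero at u_2 = 0.826.
So (0.800, 0.041), (0.850, h(u_1)), (0.826, 0) are collinear:
h(u_1) = 0.041 · (0.850 − 0.826) / (0.800 − 0.826) = 0.041 · (0.02400)/(-0.02600) = -0.03785

-0.038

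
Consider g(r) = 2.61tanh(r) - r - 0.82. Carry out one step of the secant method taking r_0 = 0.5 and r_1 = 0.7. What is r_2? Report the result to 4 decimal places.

g(0.5) = -0.113874, g(0.7) = 0.057400
r_2 = 0.700000 − 0.057400·(0.700000 − 0.500000) / (0.057400 − (-0.113874)) = 0.700000 − (0.011480)/(0.171274) = 0.632973

0.6330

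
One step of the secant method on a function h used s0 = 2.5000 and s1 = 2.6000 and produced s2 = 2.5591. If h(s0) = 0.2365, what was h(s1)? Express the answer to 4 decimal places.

The secant line through (2.5000, 0.2365) and (2.6000, h(s1)) crosses zero at s2 = 2.5591.
So (2.5000, 0.2365), (2.6000, h(s1)), (2.5591, 0) are collinear:
h(s1) = 0.2365 · (2.6000 − 2.5591) / (2.5000 − 2.5591) = 0.2365 · (0.040900)/(-0.059100) = -0.163669

-0.1637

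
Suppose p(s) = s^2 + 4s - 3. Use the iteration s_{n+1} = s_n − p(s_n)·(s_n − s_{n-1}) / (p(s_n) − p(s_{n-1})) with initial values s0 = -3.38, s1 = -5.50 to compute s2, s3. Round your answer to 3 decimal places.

-4.424, -4.614

p(-3.38) = -5.09560, p(-5.50) = 5.25000
s2 = -5.50000 − 5.25000·(-5.50000 − (-3.38000)) / (5.25000 − (-5.09560)) = -5.50000 − (-11.13000)/(10.34560) = -4.42418
p(-4.42418) = -1.12335
s3 = -4.42418 − (-1.12335)·(-4.42418 − (-5.50000)) / (-1.12335 − 5.25000) = -4.42418 − (-1.20852)/(-6.37335) = -4.61380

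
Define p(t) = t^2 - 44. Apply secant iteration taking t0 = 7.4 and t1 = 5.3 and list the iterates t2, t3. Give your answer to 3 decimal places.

p(7.4) = 10.76000, p(5.3) = -15.91000
t2 = 5.30000 − (-15.91000)·(5.30000 − 7.40000) / (-15.91000 − 10.76000) = 5.30000 − (33.41100)/(-26.67000) = 6.55276
p(6.55276) = -1.06139
t3 = 6.55276 − (-1.06139)·(6.55276 − 5.30000) / (-1.06139 − (-15.91000)) = 6.55276 − (-1.32966)/(14.84861) = 6.64230

6.553, 6.642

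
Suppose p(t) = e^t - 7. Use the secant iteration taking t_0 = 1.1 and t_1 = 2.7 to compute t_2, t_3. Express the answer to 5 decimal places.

1.63836, 1.84051

p(1.1) = -3.9958340, p(2.7) = 7.8797317
t_2 = 2.7000000 − 7.8797317·(2.7000000 − 1.1000000) / (7.8797317 − (-3.9958340)) = 2.7000000 − (12.6075708)/(11.8755657) = 1.6383604
p(1.6383604) = -1.8532760
t_3 = 1.6383604 − (-1.8532760)·(1.6383604 − 2.7000000) / (-1.8532760 − 7.8797317) = 1.6383604 − (1.9675111)/(-9.7330077) = 1.8405087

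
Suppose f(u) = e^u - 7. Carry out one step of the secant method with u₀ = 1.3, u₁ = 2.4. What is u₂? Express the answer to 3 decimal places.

1.798

f(1.3) = -3.33070, f(2.4) = 4.02318
u₂ = 2.40000 − 4.02318·(2.40000 − 1.30000) / (4.02318 − (-3.33070)) = 2.40000 − (4.42549)/(7.35388) = 1.79821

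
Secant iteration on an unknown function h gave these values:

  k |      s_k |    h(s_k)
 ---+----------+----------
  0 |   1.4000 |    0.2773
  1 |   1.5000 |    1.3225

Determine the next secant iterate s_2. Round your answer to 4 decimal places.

s_2 = 1.5000 − 1.3225·(1.5000 − 1.4000) / (1.3225 − 0.2773)
   = 1.5000 − (0.132250)/(1.045200) = 1.373469

1.3735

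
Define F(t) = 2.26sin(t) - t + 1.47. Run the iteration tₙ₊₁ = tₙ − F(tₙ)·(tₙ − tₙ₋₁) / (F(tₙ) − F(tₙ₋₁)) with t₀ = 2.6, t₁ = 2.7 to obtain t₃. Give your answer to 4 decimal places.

F(2.6) = 0.035033, F(2.7) = -0.264121
t₂ = 2.700000 − (-0.264121)·(2.700000 − 2.600000) / (-0.264121 − 0.035033) = 2.700000 − (-0.026412)/(-0.299155) = 2.611711
F(2.611711) = 0.000564
t₃ = 2.611711 − 0.000564·(2.611711 − 2.700000) / (0.000564 − (-0.264121)) = 2.611711 − (-0.000050)/(0.264686) = 2.611899

2.6119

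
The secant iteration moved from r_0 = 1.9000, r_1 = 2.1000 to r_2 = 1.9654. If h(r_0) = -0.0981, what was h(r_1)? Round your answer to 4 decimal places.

The secant line through (1.9000, -0.0981) and (2.1000, h(r_1)) crosses zero at r_2 = 1.9654.
So (1.9000, -0.0981), (2.1000, h(r_1)), (1.9654, 0) are collinear:
h(r_1) = -0.0981 · (2.1000 − 1.9654) / (1.9000 − 1.9654) = -0.0981 · (0.134600)/(-0.065400) = 0.201900

0.2019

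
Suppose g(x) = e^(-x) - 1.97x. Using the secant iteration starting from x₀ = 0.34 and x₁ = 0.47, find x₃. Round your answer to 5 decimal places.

g(0.34) = 0.0419703, g(0.47) = -0.3008977
x₂ = 0.4700000 − (-0.3008977)·(0.4700000 − 0.3400000) / (-0.3008977 − 0.0419703) = 0.4700000 − (-0.0391167)/(-0.3428681) = 0.3559132
g(0.3559132) = -0.0006157
x₃ = 0.3559132 − (-0.0006157)·(0.3559132 − 0.4700000) / (-0.0006157 − (-0.3008977)) = 0.3559132 − (0.0000702)/(0.3002820) = 0.3556793

0.35568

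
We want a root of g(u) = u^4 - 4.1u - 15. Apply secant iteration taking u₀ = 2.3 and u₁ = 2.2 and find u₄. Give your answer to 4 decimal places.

2.2153

g(2.3) = 3.554100, g(2.2) = -0.594400
u₂ = 2.200000 − (-0.594400)·(2.200000 − 2.300000) / (-0.594400 − 3.554100) = 2.200000 − (0.059440)/(-4.148500) = 2.214328
g(2.214328) = -0.036896
u₃ = 2.214328 − (-0.036896)·(2.214328 − 2.200000) / (-0.036896 − (-0.594400)) = 2.214328 − (-0.000529)/(0.557504) = 2.215276
g(2.215276) = 0.000424
u₄ = 2.215276 − 0.000424·(2.215276 − 2.214328) / (0.000424 − (-0.036896)) = 2.215276 − (0.000000)/(0.037321) = 2.215266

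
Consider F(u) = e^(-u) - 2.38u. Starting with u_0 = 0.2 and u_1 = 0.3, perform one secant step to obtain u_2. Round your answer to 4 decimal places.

0.3085

F(0.2) = 0.342731, F(0.3) = 0.026818
u_2 = 0.300000 − 0.026818·(0.300000 − 0.200000) / (0.026818 − 0.342731) = 0.300000 − (0.002682)/(-0.315913) = 0.308489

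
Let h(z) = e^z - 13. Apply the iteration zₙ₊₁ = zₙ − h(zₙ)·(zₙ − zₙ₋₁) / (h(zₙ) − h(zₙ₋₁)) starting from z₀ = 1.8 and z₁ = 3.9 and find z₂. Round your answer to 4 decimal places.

2.1367

h(1.8) = -6.950353, h(3.9) = 36.402449
z₂ = 3.900000 − 36.402449·(3.900000 − 1.800000) / (36.402449 − (-6.950353)) = 3.900000 − (76.445143)/(43.352802) = 2.136674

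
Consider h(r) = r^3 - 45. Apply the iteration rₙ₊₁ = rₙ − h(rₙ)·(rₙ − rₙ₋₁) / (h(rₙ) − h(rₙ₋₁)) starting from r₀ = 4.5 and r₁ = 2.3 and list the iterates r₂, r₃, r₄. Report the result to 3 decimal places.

h(4.5) = 46.12500, h(2.3) = -32.83300
r₂ = 2.30000 − (-32.83300)·(2.30000 − 4.50000) / (-32.83300 − 46.12500) = 2.30000 − (72.23260)/(-78.95800) = 3.21482
h(3.21482) = -11.77452
r₃ = 3.21482 − (-11.77452)·(3.21482 − 2.30000) / (-11.77452 − (-32.83300)) = 3.21482 − (-10.77160)/(21.05848) = 3.72633
h(3.72633) = 6.74218
r₄ = 3.72633 − 6.74218·(3.72633 − 3.21482) / (6.74218 − (-11.77452)) = 3.72633 − (3.44869)/(18.51670) = 3.54008

3.215, 3.726, 3.540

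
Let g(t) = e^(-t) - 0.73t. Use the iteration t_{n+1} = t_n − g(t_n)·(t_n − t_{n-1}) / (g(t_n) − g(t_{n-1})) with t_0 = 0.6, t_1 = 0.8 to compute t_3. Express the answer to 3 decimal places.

0.688

g(0.6) = 0.11081, g(0.8) = -0.13467
t_2 = 0.80000 − (-0.13467)·(0.80000 − 0.60000) / (-0.13467 − 0.11081) = 0.80000 − (-0.02693)/(-0.24548) = 0.69028
g(0.69028) = -0.00247
t_3 = 0.69028 − (-0.00247)·(0.69028 − 0.80000) / (-0.00247 − (-0.13467)) = 0.69028 − (0.00027)/(0.13220) = 0.68823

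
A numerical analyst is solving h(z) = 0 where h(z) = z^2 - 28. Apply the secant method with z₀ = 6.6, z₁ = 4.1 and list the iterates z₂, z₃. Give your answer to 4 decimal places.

h(6.6) = 15.560000, h(4.1) = -11.190000
z₂ = 4.100000 − (-11.190000)·(4.100000 − 6.600000) / (-11.190000 − 15.560000) = 4.100000 − (27.975000)/(-26.750000) = 5.145794
h(5.145794) = -1.520800
z₃ = 5.145794 − (-1.520800)·(5.145794 − 4.100000) / (-1.520800 − (-11.190000)) = 5.145794 − (-1.590444)/(9.669200) = 5.310280

5.1458, 5.3103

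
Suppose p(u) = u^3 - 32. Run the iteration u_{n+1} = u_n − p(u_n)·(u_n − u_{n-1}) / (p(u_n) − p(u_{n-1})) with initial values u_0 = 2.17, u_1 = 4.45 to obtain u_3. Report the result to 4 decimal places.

p(2.17) = -21.781687, p(4.45) = 56.121125
u_2 = 4.450000 − 56.121125·(4.450000 − 2.170000) / (56.121125 − (-21.781687)) = 4.450000 − (127.956165)/(77.902812) = 2.807490
p(2.807490) = -9.871369
u_3 = 2.807490 − (-9.871369)·(2.807490 − 4.450000) / (-9.871369 − 56.121125) = 2.807490 − (16.213824)/(-65.992494) = 3.053182

3.0532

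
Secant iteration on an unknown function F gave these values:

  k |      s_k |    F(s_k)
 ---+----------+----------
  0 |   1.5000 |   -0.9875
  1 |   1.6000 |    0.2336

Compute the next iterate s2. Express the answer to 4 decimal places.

s2 = 1.6000 − 0.2336·(1.6000 − 1.5000) / (0.2336 − (-0.9875))
   = 1.6000 − (0.023360)/(1.221100) = 1.580870

1.5809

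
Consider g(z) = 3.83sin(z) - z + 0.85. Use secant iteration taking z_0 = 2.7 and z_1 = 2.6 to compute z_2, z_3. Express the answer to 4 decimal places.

2.6513, 2.6518

g(2.7) = -0.213135, g(2.6) = 0.224370
z_2 = 2.600000 − 0.224370·(2.600000 − 2.700000) / (0.224370 − (-0.213135)) = 2.600000 − (-0.022437)/(0.437505) = 2.651284
g(2.651284) = 0.002256
z_3 = 2.651284 − 0.002256·(2.651284 − 2.600000) / (0.002256 − 0.224370) = 2.651284 − (0.000116)/(-0.222114) = 2.651805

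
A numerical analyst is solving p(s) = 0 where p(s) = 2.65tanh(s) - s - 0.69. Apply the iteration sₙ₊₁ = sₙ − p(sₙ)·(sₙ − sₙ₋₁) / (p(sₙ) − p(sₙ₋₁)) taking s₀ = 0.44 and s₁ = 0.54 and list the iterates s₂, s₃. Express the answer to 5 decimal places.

p(0.44) = -0.0338422, p(0.54) = 0.0764181
s₂ = 0.5400000 − 0.0764181·(0.5400000 − 0.4400000) / (0.0764181 − (-0.0338422)) = 0.5400000 − (0.0076418)/(0.1102603) = 0.4706930
p(0.4706930) = 0.0020186
s₃ = 0.4706930 − 0.0020186·(0.4706930 − 0.5400000) / (0.0020186 − 0.0764181) = 0.4706930 − (-0.0001399)/(-0.0743995) = 0.4688126

0.47069, 0.46881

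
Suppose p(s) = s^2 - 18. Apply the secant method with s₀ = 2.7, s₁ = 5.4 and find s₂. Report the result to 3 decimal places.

p(2.7) = -10.71000, p(5.4) = 11.16000
s₂ = 5.40000 − 11.16000·(5.40000 − 2.70000) / (11.16000 − (-10.71000)) = 5.40000 − (30.13200)/(21.87000) = 4.02222

4.022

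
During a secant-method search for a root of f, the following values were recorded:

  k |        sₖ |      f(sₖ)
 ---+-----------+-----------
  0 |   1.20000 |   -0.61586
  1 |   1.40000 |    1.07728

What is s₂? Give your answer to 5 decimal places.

s₂ = 1.40000 − 1.07728·(1.40000 − 1.20000) / (1.07728 − (-0.61586))
   = 1.40000 − (0.2154560)/(1.6931400) = 1.2727477

1.27275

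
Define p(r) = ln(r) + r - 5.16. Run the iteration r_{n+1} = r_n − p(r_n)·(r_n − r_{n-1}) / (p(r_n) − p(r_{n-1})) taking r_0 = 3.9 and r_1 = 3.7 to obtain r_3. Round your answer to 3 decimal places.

p(3.9) = 0.10098, p(3.7) = -0.15167
r_2 = 3.70000 − (-0.15167)·(3.70000 − 3.90000) / (-0.15167 − 0.10098) = 3.70000 − (0.03033)/(-0.25264) = 3.82006
p(3.82006) = 0.00033
r_3 = 3.82006 − 0.00033·(3.82006 − 3.70000) / (0.00033 − (-0.15167)) = 3.82006 − (0.00004)/(0.15200) = 3.81980

3.820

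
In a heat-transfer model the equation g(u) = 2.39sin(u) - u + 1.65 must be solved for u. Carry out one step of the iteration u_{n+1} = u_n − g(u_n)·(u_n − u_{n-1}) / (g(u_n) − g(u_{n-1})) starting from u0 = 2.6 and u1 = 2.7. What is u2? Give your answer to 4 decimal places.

2.6908

g(2.6) = 0.282048, g(2.7) = -0.028562
u2 = 2.700000 − (-0.028562)·(2.700000 − 2.600000) / (-0.028562 − 0.282048) = 2.700000 − (-0.002856)/(-0.310610) = 2.690805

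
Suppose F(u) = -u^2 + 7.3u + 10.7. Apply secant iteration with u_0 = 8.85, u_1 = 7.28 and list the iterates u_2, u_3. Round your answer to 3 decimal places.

F(8.85) = -3.01750, F(7.28) = 10.84560
u_2 = 7.28000 − 10.84560·(7.28000 − 8.85000) / (10.84560 − (-3.01750)) = 7.28000 − (-17.02759)/(13.86310) = 8.50827
F(8.50827) = 0.41974
u_3 = 8.50827 − 0.41974·(8.50827 − 7.28000) / (0.41974 − 10.84560) = 8.50827 − (0.51555)/(-10.42586) = 8.55772

8.508, 8.558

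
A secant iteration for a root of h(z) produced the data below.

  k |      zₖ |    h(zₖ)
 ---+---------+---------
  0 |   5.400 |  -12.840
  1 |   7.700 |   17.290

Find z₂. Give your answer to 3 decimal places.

z₂ = 7.700 − 17.290·(7.700 − 5.400) / (17.290 − (-12.840))
   = 7.700 − (39.76700)/(30.13000) = 6.38015

6.380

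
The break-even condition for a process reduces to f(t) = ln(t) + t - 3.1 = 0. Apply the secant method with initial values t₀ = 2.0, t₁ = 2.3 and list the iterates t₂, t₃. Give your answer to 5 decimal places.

f(2.0) = -0.4068528, f(2.3) = 0.0329091
t₂ = 2.3000000 − 0.0329091·(2.3000000 − 2.0000000) / (0.0329091 − (-0.4068528)) = 2.3000000 − (0.0098727)/(0.4397619) = 2.2775498
f(2.2775498) = 0.0006500
t₃ = 2.2775498 − 0.0006500·(2.2775498 − 2.3000000) / (0.0006500 − 0.0329091) = 2.2775498 − (-0.0000146)/(-0.0322591) = 2.2770974

2.27755, 2.27710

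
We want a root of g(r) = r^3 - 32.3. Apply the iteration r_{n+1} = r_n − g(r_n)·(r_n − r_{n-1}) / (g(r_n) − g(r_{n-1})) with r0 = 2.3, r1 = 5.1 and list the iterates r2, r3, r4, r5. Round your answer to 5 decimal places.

g(2.3) = -20.1330000, g(5.1) = 100.3510000
r2 = 5.1000000 − 100.3510000·(5.1000000 − 2.3000000) / (100.3510000 − (-20.1330000)) = 5.1000000 − (280.9828000)/(120.4840000) = 2.7678829
g(2.7678829) = -11.0947633
r3 = 2.7678829 − (-11.0947633)·(2.7678829 − 5.1000000) / (-11.0947633 − 100.3510000) = 2.7678829 − (25.8742875)/(-111.4457633) = 3.0000522
g(3.0000522) = -5.2985907
r4 = 3.0000522 − (-5.2985907)·(3.0000522 − 2.7678829) / (-5.2985907 − (-11.0947633)) = 3.0000522 − (-1.2301702)/(5.7961726) = 3.2122906
g(3.2122906) = 0.8470181
r5 = 3.2122906 − 0.8470181·(3.2122906 − 3.0000522) / (0.8470181 − (-5.2985907)) = 3.2122906 − (0.1797697)/(6.1456088) = 3.1830388

2.76788, 3.00005, 3.21229, 3.18304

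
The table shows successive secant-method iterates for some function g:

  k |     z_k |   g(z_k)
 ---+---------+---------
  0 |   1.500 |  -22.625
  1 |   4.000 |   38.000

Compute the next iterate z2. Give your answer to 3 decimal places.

2.433

z2 = 4.000 − 38.000·(4.000 − 1.500) / (38.000 − (-22.625))
   = 4.000 − (95.00000)/(60.62500) = 2.43299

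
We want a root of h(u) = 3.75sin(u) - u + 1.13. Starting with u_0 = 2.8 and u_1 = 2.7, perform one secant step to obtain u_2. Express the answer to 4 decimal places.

h(2.8) = -0.413794, h(2.7) = 0.032675
u_2 = 2.700000 − 0.032675·(2.700000 − 2.800000) / (0.032675 − (-0.413794)) = 2.700000 − (-0.003267)/(0.446469) = 2.707318

2.7073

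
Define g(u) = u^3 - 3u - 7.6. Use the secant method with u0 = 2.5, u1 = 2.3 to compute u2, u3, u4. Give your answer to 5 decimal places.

g(2.5) = 0.5250000, g(2.3) = -2.3330000
u2 = 2.3000000 − (-2.3330000)·(2.3000000 − 2.5000000) / (-2.3330000 − 0.5250000) = 2.3000000 − (0.4666000)/(-2.8580000) = 2.4632610
g(2.4632610) = -0.0435654
u3 = 2.4632610 − (-0.0435654)·(2.4632610 − 2.3000000) / (-0.0435654 − (-2.3330000)) = 2.4632610 − (-0.0071125)/(2.2894346) = 2.4663677
g(2.4663677) = 0.0037366
u4 = 2.4663677 − 0.0037366·(2.4663677 − 2.4632610) / (0.0037366 − (-0.0435654)) = 2.4663677 − (0.0000116)/(0.0473020) = 2.4661223

2.46326, 2.46637, 2.46612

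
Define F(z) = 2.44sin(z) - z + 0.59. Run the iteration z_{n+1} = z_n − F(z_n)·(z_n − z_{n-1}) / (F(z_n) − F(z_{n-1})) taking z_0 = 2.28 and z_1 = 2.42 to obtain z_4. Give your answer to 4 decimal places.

F(2.28) = 0.161669, F(2.42) = -0.218182
z_2 = 2.420000 − (-0.218182)·(2.420000 − 2.280000) / (-0.218182 − 0.161669) = 2.420000 − (-0.030545)/(-0.379851) = 2.339586
F(2.339586) = 0.004172
z_3 = 2.339586 − 0.004172·(2.339586 − 2.420000) / (0.004172 − (-0.218182)) = 2.339586 − (-0.000335)/(0.222353) = 2.341094
F(2.341094) = 0.000102
z_4 = 2.341094 − 0.000102·(2.341094 − 2.339586) / (0.000102 − 0.004172) = 2.341094 − (0.000000)/(-0.004070) = 2.341132

2.3411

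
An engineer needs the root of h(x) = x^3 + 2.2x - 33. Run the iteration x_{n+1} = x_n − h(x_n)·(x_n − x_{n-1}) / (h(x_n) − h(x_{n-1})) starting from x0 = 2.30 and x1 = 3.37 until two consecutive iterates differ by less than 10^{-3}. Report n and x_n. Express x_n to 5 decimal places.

h(2.30) = -15.7730000, h(3.37) = 12.6867530
x2 = 3.3700000 − 12.6867530·(1.0700000)/(28.4597530) = 2.8930167;  |Δ| = 0.4769833
h(2.8930167) = -2.4221268
x3 = 2.8930167 − (-2.4221268)·(-0.4769833)/(-15.1088798) = 2.9694826;  |Δ| = 0.0764659
h(2.9694826) = -0.2827538
x4 = 2.9694826 − (-0.2827538)·(0.0764659)/(2.1393731) = 2.9795889;  |Δ| = 0.0101062
h(2.9795889) = 0.0077361
x5 = 2.9795889 − 0.0077361·(0.0101062)/(0.2904899) = 2.9793197;  |Δ| = 0.0002691
|x5 − x4| = 0.0002691 < 10^{-3}

n = 5, x_n = 2.97932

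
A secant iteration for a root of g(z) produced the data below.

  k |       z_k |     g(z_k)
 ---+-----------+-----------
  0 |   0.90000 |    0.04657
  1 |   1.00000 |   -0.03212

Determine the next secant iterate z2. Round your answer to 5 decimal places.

0.95918

z2 = 1.00000 − (-0.03212)·(1.00000 − 0.90000) / (-0.03212 − 0.04657)
   = 1.00000 − (-0.0032120)/(-0.0786900) = 0.9591816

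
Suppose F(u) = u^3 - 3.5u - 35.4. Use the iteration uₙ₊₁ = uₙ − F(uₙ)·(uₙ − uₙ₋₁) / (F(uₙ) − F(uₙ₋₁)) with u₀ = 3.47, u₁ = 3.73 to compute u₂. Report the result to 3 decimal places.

F(3.47) = -5.76308, F(3.73) = 3.44012
u₂ = 3.73000 − 3.44012·(3.73000 − 3.47000) / (3.44012 − (-5.76308)) = 3.73000 − (0.89443)/(9.20319) = 3.63281

3.633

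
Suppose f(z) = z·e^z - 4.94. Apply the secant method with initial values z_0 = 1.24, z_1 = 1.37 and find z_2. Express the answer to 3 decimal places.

f(1.24) = -0.65504, f(1.37) = 0.45143
z_2 = 1.37000 − 0.45143·(1.37000 − 1.24000) / (0.45143 − (-0.65504)) = 1.37000 − (0.05869)/(1.10647) = 1.31696

1.317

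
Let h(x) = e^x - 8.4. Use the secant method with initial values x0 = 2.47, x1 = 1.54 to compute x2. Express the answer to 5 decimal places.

2.02533

h(2.47) = 3.4224469, h(1.54) = -3.7354097
x2 = 1.5400000 − (-3.7354097)·(1.5400000 − 2.4700000) / (-3.7354097 − 3.4224469) = 1.5400000 − (3.4739310)/(-7.1578566) = 2.0253312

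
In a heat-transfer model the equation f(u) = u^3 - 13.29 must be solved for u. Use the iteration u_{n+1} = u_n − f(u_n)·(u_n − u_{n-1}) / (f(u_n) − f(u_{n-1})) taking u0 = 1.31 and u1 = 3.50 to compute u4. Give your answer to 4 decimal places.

2.4117

f(1.31) = -11.041909, f(3.50) = 29.585000
u2 = 3.500000 − 29.585000·(3.500000 − 1.310000) / (29.585000 − (-11.041909)) = 3.500000 − (64.791150)/(40.626909) = 1.905216
f(1.905216) = -6.374357
u3 = 1.905216 − (-6.374357)·(1.905216 − 3.500000) / (-6.374357 − 29.585000) = 1.905216 − (10.165723)/(-35.959357) = 2.187916
f(2.187916) = -2.816494
u4 = 2.187916 − (-2.816494)·(2.187916 − 1.905216) / (-2.816494 − (-6.374357)) = 2.187916 − (-0.796224)/(3.557863) = 2.411709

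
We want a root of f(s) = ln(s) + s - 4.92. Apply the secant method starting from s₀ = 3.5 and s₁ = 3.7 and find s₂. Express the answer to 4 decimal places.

3.6309

f(3.5) = -0.167237, f(3.7) = 0.088333
s₂ = 3.700000 − 0.088333·(3.700000 − 3.500000) / (0.088333 − (-0.167237)) = 3.700000 − (0.017667)/(0.255570) = 3.630874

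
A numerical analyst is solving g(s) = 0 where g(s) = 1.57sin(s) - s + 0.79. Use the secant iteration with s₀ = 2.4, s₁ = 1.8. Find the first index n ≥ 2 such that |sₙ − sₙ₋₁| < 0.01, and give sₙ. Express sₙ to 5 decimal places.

n = 4, sₙ = 2.12494

g(2.4) = -0.5495228, g(1.8) = 0.5189408
s₂ = 1.8000000 − 0.5189408·(-0.6000000)/(1.0684636) = 2.0914133;  |Δ| = 0.2914133
g(2.0914133) = 0.0605813
s₃ = 2.0914133 − 0.0605813·(0.2914133)/(-0.4583595) = 2.1299293;  |Δ| = 0.0385160
g(2.1299293) = -0.0090162
s₄ = 2.1299293 − (-0.0090162)·(0.0385160)/(-0.0695975) = 2.1249396;  |Δ| = 0.0049897
|s₄ − s₃| = 0.0049897 < 0.01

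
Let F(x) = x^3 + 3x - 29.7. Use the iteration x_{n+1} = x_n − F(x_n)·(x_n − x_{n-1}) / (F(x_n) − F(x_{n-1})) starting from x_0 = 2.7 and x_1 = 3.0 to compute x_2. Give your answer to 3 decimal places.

F(2.7) = -1.91700, F(3.0) = 6.30000
x_2 = 3.00000 − 6.30000·(3.00000 − 2.70000) / (6.30000 − (-1.91700)) = 3.00000 − (1.89000)/(8.21700) = 2.76999

2.770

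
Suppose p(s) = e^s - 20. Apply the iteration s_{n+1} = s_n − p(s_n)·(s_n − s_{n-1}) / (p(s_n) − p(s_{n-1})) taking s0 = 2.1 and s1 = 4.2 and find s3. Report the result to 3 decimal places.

2.757

p(2.1) = -11.83383, p(4.2) = 46.68633
s2 = 4.20000 − 46.68633·(4.20000 − 2.10000) / (46.68633 − (-11.83383)) = 4.20000 − (98.04130)/(58.52016) = 2.52466
p(2.52466) = -7.51338
s3 = 2.52466 − (-7.51338)·(2.52466 − 4.20000) / (-7.51338 − 46.68633) = 2.52466 − (12.58748)/(-54.19971) = 2.75690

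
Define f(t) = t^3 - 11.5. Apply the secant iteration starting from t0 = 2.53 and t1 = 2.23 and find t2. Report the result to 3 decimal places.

f(2.53) = 4.69428, f(2.23) = -0.41043
t2 = 2.23000 − (-0.41043)·(2.23000 − 2.53000) / (-0.41043 − 4.69428) = 2.23000 − (0.12313)/(-5.10471) = 2.25412

2.254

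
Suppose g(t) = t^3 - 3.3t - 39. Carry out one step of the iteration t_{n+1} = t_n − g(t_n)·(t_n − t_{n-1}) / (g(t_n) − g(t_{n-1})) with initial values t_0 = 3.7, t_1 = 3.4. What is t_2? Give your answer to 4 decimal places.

g(3.7) = -0.557000, g(3.4) = -10.916000
t_2 = 3.400000 − (-10.916000)·(3.400000 − 3.700000) / (-10.916000 − (-0.557000)) = 3.400000 − (3.274800)/(-10.359000) = 3.716131

3.7161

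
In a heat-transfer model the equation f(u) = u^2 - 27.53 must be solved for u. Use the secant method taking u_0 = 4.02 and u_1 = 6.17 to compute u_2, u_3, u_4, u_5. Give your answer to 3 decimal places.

5.136, 5.238, 5.247, 5.247

f(4.02) = -11.36960, f(6.17) = 10.53890
u_2 = 6.17000 − 10.53890·(6.17000 − 4.02000) / (10.53890 − (-11.36960)) = 6.17000 − (22.65864)/(21.90850) = 5.13576
f(5.13576) = -1.15396
u_3 = 5.13576 − (-1.15396)·(5.13576 − 6.17000) / (-1.15396 − 10.53890) = 5.13576 − (1.19347)/(-11.69286) = 5.23783
f(5.23783) = -0.09515
u_4 = 5.23783 − (-0.09515)·(5.23783 − 5.13576) / (-0.09515 − (-1.15396)) = 5.23783 − (-0.00971)/(1.05882) = 5.24700
f(5.24700) = 0.00102
u_5 = 5.24700 − 0.00102·(5.24700 − 5.23783) / (0.00102 − (-0.09515)) = 5.24700 − (0.00001)/(0.09617) = 5.24690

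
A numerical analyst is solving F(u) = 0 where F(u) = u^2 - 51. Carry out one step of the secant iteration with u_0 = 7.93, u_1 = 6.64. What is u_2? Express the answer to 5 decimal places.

F(7.93) = 11.8849000, F(6.64) = -6.9104000
u_2 = 6.6400000 − (-6.9104000)·(6.6400000 − 7.9300000) / (-6.9104000 − 11.8849000) = 6.6400000 − (8.9144160)/(-18.7953000) = 7.1142896

7.11429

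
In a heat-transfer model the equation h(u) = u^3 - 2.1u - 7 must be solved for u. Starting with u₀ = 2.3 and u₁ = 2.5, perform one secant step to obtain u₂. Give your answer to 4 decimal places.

2.2778

h(2.3) = 0.337000, h(2.5) = 3.375000
u₂ = 2.500000 − 3.375000·(2.500000 − 2.300000) / (3.375000 − 0.337000) = 2.500000 − (0.675000)/(3.038000) = 2.277814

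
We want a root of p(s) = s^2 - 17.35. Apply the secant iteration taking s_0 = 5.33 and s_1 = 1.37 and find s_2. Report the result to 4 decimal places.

3.6794

p(5.33) = 11.058900, p(1.37) = -15.473100
s_2 = 1.370000 − (-15.473100)·(1.370000 − 5.330000) / (-15.473100 − 11.058900) = 1.370000 − (61.273476)/(-26.532000) = 3.679418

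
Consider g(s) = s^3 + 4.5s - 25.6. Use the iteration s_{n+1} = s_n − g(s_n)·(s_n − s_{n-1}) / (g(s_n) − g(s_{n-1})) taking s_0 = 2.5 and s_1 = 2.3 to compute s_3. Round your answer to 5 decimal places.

2.44429

g(2.5) = 1.2750000, g(2.3) = -3.0830000
s_2 = 2.3000000 − (-3.0830000)·(2.3000000 − 2.5000000) / (-3.0830000 − 1.2750000) = 2.3000000 − (0.6166000)/(-4.3580000) = 2.4414869
g(2.4414869) = -0.0599511
s_3 = 2.4414869 − (-0.0599511)·(2.4414869 − 2.3000000) / (-0.0599511 − (-3.0830000)) = 2.4414869 − (-0.0084823)/(3.0230489) = 2.4442928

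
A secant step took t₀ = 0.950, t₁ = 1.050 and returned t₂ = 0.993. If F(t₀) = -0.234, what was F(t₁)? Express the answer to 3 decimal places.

The secant line through (0.950, -0.234) and (1.050, F(t₁)) crosses zero at t₂ = 0.993.
So (0.950, -0.234), (1.050, F(t₁)), (0.993, 0) are collinear:
F(t₁) = -0.234 · (1.050 − 0.993) / (0.950 − 0.993) = -0.234 · (0.05700)/(-0.04300) = 0.31019

0.310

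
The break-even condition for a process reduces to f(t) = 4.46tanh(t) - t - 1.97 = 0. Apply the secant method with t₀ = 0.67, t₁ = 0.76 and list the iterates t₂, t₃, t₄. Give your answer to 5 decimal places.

f(0.67) = -0.0309897, f(0.76) = 0.1292032
t₂ = 0.7600000 − 0.1292032·(0.7600000 − 0.6700000) / (0.1292032 − (-0.0309897)) = 0.7600000 − (0.0116283)/(0.1601930) = 0.6874107
f(0.6874107) = 0.0021588
t₃ = 0.6874107 − 0.0021588·(0.6874107 − 0.7600000) / (0.0021588 − 0.1292032) = 0.6874107 − (-0.0001567)/(-0.1270445) = 0.6861773
f(0.6861773) = -0.0001554
t₄ = 0.6861773 − (-0.0001554)·(0.6861773 − 0.6874107) / (-0.0001554 − 0.0021588) = 0.6861773 − (0.0000002)/(-0.0023142) = 0.6862601

0.68741, 0.68618, 0.68626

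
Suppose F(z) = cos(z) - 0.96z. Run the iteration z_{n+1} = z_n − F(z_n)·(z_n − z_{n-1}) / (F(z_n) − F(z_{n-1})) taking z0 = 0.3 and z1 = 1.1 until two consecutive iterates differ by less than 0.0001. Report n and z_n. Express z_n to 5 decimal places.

n = 5, z_n = 0.75711

F(0.3) = 0.6673365, F(1.1) = -0.6024039
z2 = 1.1000000 − (-0.6024039)·(0.8000000)/(-1.2697404) = 0.7204554;  |Δ| = 0.3795446
F(0.7204554) = 0.0598682
z3 = 0.7204554 − 0.0598682·(-0.3795446)/(0.6622721) = 0.7547655;  |Δ| = 0.0343101
F(0.7547655) = 0.0038573
z4 = 0.7547655 − 0.0038573·(0.0343101)/(-0.0560109) = 0.7571284;  |Δ| = 0.0023628
F(0.7571284) = -0.0000319
z5 = 0.7571284 − (-0.0000319)·(0.0023628)/(-0.0038892) = 0.7571090;  |Δ| = 0.0000194
|z5 − z4| = 0.0000194 < 0.0001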